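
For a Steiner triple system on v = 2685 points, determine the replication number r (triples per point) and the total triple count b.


An STS(v) is a 2-(v, 3, 1) BIBD: block size k = 3, λ = 1.
Replication: r(k − 1) = λ(v − 1) ⇒ r·2 = 2685 − 1 = 2684 ⇒ r = 1342.
Block count: b = v(v − 1)/6 = 2685·2684/6 = 7206540/6 = 1201090.
(Check via bk = vr: 1201090·3 = 3603270 = 2685·1342 = 3603270 ✓.)

r = 1342, b = 1201090.


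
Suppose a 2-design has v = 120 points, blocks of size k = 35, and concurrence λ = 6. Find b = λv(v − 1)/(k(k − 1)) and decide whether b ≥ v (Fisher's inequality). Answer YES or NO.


r = λ(v − 1)/(k − 1) = 6·119/34 = 21.
b = vr/k = 120·21/35 = 72.
Fisher's inequality: b ≥ v ⇔ 72 ≥ 120? NO.

NO


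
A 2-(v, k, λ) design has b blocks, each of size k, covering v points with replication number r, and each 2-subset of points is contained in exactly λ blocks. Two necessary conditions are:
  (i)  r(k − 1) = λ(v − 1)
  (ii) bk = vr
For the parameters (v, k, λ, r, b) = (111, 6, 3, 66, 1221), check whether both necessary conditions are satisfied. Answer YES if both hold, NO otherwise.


Condition (i): r(k − 1) = 66·5 = 330; λ(v − 1) = 3·110 = 330. Match? YES.
Condition (ii): bk = 1221·6 = 7326; vr = 111·66 = 7326. Match? YES.
Both conditions hold? YES.

YES


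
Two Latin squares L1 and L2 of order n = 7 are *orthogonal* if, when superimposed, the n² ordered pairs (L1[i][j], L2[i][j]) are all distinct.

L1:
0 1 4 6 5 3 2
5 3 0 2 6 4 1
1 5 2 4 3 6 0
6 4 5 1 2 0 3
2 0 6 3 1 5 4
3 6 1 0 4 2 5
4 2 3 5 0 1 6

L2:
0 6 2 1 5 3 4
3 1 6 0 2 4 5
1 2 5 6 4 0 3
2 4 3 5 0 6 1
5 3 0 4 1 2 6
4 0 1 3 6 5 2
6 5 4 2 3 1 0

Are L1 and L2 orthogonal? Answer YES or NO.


Form the n² = 49 superimposed pairs (L1[i][j], L2[i][j]), row by row (rows and columns indexed from 0):
row 0: (0,0) (1,6) (4,2) (6,1) (5,5) (3,3) (2,4)
row 1: (5,3) (3,1) (0,6) (2,0) (6,2) (4,4) (1,5)
row 2: (1,1) (5,2) (2,5) (4,6) (3,4) (6,0) (0,3)
row 3: (6,2) (4,4) (5,3) (1,5) (2,0) (0,6) (3,1)
row 4: (2,5) (0,3) (6,0) (3,4) (1,1) (5,2) (4,6)
row 5: (3,4) (6,0) (1,1) (0,3) (4,6) (2,5) (5,2)
row 6: (4,6) (2,5) (3,4) (5,2) (0,3) (1,1) (6,0)
Orthogonality requires all 49 pairs distinct.
But the pair (6,2) repeats: cell (1,4) has L1 = 6, L2 = 2, and cell (3,0) has L1 = 6, L2 = 2.
A repeated pair means some other pair never occurs (only 21 distinct pairs out of 49), so the squares are not orthogonal.
Conclusion: NO.

NO


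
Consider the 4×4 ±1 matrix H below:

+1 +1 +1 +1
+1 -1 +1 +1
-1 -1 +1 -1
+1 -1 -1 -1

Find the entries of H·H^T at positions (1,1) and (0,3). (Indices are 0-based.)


Row 0 of H: [1, 1, 1, 1].
Row 1 of H: [1, -1, 1, 1].
Row 3 of H: [1, -1, -1, -1].
(H·H^T)[1][1] = Σ_j H[1][j]·H[1][j] = (1)² + (-1)² + (1)² + (1)² = 1 + 1 + 1 + 1 = 4.
(H·H^T)[0][3] = Σ_j H[0][j]·H[3][j] = (1)·(1) + (1)·(-1) + (1)·(-1) + (1)·(-1) = 1 + -1 + -1 + -1 = -2.
Rows 0 and 3 are not orthogonal (dot product = -2 ≠ 0), so H is not a Hadamard matrix.

(1,1) entry = 4; (0,3) entry = -2.


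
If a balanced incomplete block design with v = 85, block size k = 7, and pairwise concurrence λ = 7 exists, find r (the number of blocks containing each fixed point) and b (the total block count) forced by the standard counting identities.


Any 2-(v, k, λ) BIBD satisfies two necessary conditions:
  (i)  Each point sits in r blocks, and counting incidences through any fixed point gives r(k − 1) = λ(v − 1), so r = λ(v − 1)/(k − 1).
  (ii) Total incidences bk = vr, so b = vr/k.
Step 1: r = λ(v − 1)/(k − 1) = 7·(85 − 1)/(7 − 1) = 7·84/6 = 588/6 = 98.
Step 2: b = vr/k = 85·98/7 = 8330/7 = 1190.
Check integrality: r = 98 ∈ Z ✓, b = 1190 ∈ Z ✓.
(These identities are necessary conditions: they determine r and b for any design with these parameters, but do not by themselves prove that one exists.)

r = 98, b = 1190.


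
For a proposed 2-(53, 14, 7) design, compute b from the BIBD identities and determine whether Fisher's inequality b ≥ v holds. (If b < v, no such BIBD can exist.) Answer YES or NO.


b = λv(v − 1)/(k(k − 1)) = 7·53·52/(14·13) = 19292/182 = 106.
Compare with v = 53: b ≥ v, so Fisher's inequality holds.

YES


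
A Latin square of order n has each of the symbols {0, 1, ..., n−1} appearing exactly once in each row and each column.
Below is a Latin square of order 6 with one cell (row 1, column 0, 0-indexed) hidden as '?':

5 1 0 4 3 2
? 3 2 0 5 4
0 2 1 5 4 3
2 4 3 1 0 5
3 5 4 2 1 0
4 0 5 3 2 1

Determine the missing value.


Row 1 contains symbols [0, 2, 3, 4, 5] — missing [1].
Column 0 contains symbols [0, 2, 3, 4, 5] — missing [1].
The missing symbol must appear in both missing sets; intersection = [1].
Therefore the hidden value is 1.

Missing value = 1.


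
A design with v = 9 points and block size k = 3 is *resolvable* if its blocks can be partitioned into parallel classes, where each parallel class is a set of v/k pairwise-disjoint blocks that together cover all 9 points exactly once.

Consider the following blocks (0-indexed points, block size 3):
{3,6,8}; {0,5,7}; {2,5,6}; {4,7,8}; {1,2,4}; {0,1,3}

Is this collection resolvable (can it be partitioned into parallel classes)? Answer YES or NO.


v = 9, block size k = 3, number of blocks = 6.
For resolvability, blocks must partition into parallel classes of size v/k = 3.
Total blocks must therefore be a multiple of 3: 6 = 3·2 + 0 ⇒ divisible ✓.
Greedy packing gives 2 candidate class(es). Each should be a full parallel class (size 3, covers all 9 points).
  Class 1 (3 blocks): {3,6,8}; {0,5,7}; {1,2,4}. Points covered: [0, 1, 2, 3, 4, 5, 6, 7, 8].
  Class 2 (3 blocks): {2,5,6}; {4,7,8}; {0,1,3}. Points covered: [0, 1, 2, 3, 4, 5, 6, 7, 8].
All classes full (size 3)? YES. All classes cover every point? YES.
Resolvable? YES.

YES


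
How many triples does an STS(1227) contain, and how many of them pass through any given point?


An STS(v) is a 2-(v, 3, 1) BIBD: block size k = 3, λ = 1.
Replication: r(k − 1) = λ(v − 1) ⇒ r·2 = 1227 − 1 = 1226 ⇒ r = 613.
Block count: bk = vr ⇒ b·3 = 1227·613 = 752151 ⇒ b = 250717.

r = 613, b = 250717.


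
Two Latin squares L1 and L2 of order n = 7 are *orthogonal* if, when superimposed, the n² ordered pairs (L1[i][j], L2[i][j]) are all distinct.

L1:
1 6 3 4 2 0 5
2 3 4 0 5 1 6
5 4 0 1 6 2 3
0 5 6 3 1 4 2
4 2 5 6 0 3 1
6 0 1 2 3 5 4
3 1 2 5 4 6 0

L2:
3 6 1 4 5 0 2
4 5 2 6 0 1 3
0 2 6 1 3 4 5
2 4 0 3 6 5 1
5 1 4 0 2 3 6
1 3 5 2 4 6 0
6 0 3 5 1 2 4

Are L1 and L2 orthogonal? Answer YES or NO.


Form the n² = 49 superimposed pairs (L1[i][j], L2[i][j]), row by row (rows and columns indexed from 0):
row 0: (1,3) (6,6) (3,1) (4,4) (2,5) (0,0) (5,2)
row 1: (2,4) (3,5) (4,2) (0,6) (5,0) (1,1) (6,3)
row 2: (5,0) (4,2) (0,6) (1,1) (6,3) (2,4) (3,5)
row 3: (0,2) (5,4) (6,0) (3,3) (1,6) (4,5) (2,1)
row 4: (4,5) (2,1) (5,4) (6,0) (0,2) (3,3) (1,6)
row 5: (6,1) (0,3) (1,5) (2,2) (3,4) (5,6) (4,0)
row 6: (3,6) (1,0) (2,3) (5,5) (4,1) (6,2) (0,4)
Orthogonality requires all 49 pairs distinct.
But the pair (5,0) repeats: cell (1,4) has L1 = 5, L2 = 0, and cell (2,0) has L1 = 5, L2 = 0.
A repeated pair means some other pair never occurs (only 35 distinct pairs out of 49), so the squares are not orthogonal.
Conclusion: NO.

NO


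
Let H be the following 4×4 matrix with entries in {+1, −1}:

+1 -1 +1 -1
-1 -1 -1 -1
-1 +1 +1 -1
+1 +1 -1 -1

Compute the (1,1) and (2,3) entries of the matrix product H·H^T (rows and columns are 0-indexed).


Row 1 of H: [-1, -1, -1, -1].
Row 2 of H: [-1, 1, 1, -1].
Row 3 of H: [1, 1, -1, -1].
(H·H^T)[1][1] = Σ_j H[1][j]·H[1][j] = (-1)² + (-1)² + (-1)² + (-1)² = 1 + 1 + 1 + 1 = 4.
(H·H^T)[2][3] = Σ_j H[2][j]·H[3][j] = (-1)·(1) + (1)·(1) + (1)·(-1) + (-1)·(-1) = -1 + 1 + -1 + 1 = 0.
So rows 2 and 3 are orthogonal; the diagonal entry equals n = 4.

(1,1) entry = 4; (2,3) entry = 0.


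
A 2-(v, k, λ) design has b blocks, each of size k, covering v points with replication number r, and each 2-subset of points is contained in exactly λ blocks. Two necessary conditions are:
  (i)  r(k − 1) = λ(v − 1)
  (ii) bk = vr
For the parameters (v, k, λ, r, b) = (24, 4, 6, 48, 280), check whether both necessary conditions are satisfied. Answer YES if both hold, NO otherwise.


Condition (i): r(k − 1) = 48·3 = 144; λ(v − 1) = 6·23 = 138. Match? NO.
Condition (ii): bk = 280·4 = 1120; vr = 24·48 = 1152. Match? NO.
Both conditions hold? NO.

NO


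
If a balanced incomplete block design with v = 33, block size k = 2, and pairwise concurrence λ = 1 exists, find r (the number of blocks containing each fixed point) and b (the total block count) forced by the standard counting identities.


Any 2-(v, k, λ) BIBD satisfies two necessary conditions:
  (i)  Each point sits in r blocks, and counting incidences through any fixed point gives r(k − 1) = λ(v − 1), so r = λ(v − 1)/(k − 1).
  (ii) Total incidences bk = vr, so b = vr/k.
Step 1: r = λ(v − 1)/(k − 1) = 1·(33 − 1)/(2 − 1) = 1·32/1 = 32/1 = 32.
Step 2: b = vr/k = 33·32/2 = 1056/2 = 528.
Check integrality: r = 32 ∈ Z ✓, b = 528 ∈ Z ✓.
(These identities are necessary conditions: they determine r and b for any design with these parameters, but do not by themselves prove that one exists.)

r = 32, b = 528.


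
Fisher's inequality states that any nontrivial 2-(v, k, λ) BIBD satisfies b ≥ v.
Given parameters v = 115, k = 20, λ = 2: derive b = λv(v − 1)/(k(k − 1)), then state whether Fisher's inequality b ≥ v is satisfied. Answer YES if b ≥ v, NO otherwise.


r = λ(v − 1)/(k − 1) = 2·114/19 = 12.
b = vr/k = 115·12/20 = 69.
Fisher's inequality: b ≥ v ⇔ 69 ≥ 115? NO.

NO


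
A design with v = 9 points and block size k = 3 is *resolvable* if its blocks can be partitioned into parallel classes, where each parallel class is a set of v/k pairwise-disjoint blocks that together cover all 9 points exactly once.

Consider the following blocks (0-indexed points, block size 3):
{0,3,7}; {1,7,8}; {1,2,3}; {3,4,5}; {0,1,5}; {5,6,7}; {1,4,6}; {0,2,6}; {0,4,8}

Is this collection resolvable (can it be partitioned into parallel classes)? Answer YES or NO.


v = 9, block size k = 3, number of blocks = 9.
For resolvability, blocks must partition into parallel classes of size v/k = 3.
Total blocks must therefore be a multiple of 3: 9 = 3·3 + 0 ⇒ divisible ✓.
Consider block {0,3,7}. The only other block(s) in the collection disjoint from it are {1,4,6} — just 1 block(s). Any parallel class containing {0,3,7} would need 2 other blocks each disjoint from it, so no parallel class of size 3 can contain {0,3,7}.
Since every block must belong to some parallel class in a resolution, the collection cannot be partitioned into parallel classes.
Resolvable? NO.

NO


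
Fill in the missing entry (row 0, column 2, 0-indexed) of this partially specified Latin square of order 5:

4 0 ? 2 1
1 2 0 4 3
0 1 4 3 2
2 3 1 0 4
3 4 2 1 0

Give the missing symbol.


Row 0 contains symbols [0, 1, 2, 4] — missing [3].
Column 2 contains symbols [0, 1, 2, 4] — missing [3].
The missing symbol must appear in both missing sets; intersection = [3].
Therefore the hidden value is 3.

Missing value = 3.


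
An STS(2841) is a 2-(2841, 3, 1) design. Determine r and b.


An STS(v) is a 2-(v, 3, 1) BIBD: block size k = 3, λ = 1.
Replication: r(k − 1) = λ(v − 1) ⇒ r·2 = 2841 − 1 = 2840 ⇒ r = 1420.
Block count: bk = vr ⇒ b·3 = 2841·1420 = 4034220 ⇒ b = 1344740.

r = 1420, b = 1344740.


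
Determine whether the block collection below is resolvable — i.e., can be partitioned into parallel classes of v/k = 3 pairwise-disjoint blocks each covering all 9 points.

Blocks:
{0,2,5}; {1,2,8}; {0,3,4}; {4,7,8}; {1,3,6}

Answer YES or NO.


v = 9, block size k = 3, number of blocks = 5.
For resolvability, blocks must partition into parallel classes of size v/k = 3.
Total blocks must therefore be a multiple of 3: 5 = 3·1 + 2 ⇒ not divisible ✗.
Resolvable? NO.

NO


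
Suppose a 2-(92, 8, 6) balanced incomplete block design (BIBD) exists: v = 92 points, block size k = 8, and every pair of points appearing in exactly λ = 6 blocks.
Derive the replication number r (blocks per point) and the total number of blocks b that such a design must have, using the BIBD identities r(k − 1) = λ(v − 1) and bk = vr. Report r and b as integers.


Any 2-(v, k, λ) BIBD satisfies two necessary conditions:
  (i)  Each point sits in r blocks, and counting incidences through any fixed point gives r(k − 1) = λ(v − 1), so r = λ(v − 1)/(k − 1).
  (ii) Total incidences bk = vr, so b = vr/k.
Step 1: r = λ(v − 1)/(k − 1) = 6·(92 − 1)/(8 − 1) = 6·91/7 = 546/7 = 78.
Step 2: b = vr/k = 92·78/8 = 7176/8 = 897.
Check integrality: r = 78 ∈ Z ✓, b = 897 ∈ Z ✓.
(These identities are necessary conditions: they determine r and b for any design with these parameters, but do not by themselves prove that one exists.)

r = 78, b = 897.


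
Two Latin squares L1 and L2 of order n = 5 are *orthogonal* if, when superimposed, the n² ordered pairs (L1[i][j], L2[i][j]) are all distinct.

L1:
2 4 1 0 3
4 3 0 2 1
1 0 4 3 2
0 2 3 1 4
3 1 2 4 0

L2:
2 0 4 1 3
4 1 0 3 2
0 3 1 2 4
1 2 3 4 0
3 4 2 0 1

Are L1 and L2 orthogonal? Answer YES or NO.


Form the n² = 25 superimposed pairs (L1[i][j], L2[i][j]), row by row (rows and columns indexed from 0):
row 0: (2,2) (4,0) (1,4) (0,1) (3,3)
row 1: (4,4) (3,1) (0,0) (2,3) (1,2)
row 2: (1,0) (0,3) (4,1) (3,2) (2,4)
row 3: (0,1) (2,2) (3,3) (1,4) (4,0)
row 4: (3,3) (1,4) (2,2) (4,0) (0,1)
Orthogonality requires all 25 pairs distinct.
But the pair (0,1) repeats: cell (0,3) has L1 = 0, L2 = 1, and cell (3,0) has L1 = 0, L2 = 1.
A repeated pair means some other pair never occurs (only 15 distinct pairs out of 25), so the squares are not orthogonal.
Conclusion: NO.

NO


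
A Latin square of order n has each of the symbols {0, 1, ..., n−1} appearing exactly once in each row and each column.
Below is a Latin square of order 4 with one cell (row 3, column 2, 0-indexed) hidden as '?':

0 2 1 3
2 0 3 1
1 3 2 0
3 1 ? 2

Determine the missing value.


Row 3 contains symbols [1, 2, 3] — missing [0].
Column 2 contains symbols [1, 2, 3] — missing [0].
The missing symbol must appear in both missing sets; intersection = [0].
Therefore the hidden value is 0.

Missing value = 0.


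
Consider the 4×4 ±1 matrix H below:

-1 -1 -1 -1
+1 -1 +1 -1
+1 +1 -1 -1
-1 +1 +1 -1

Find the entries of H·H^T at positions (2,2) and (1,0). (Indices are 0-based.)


Row 0 of H: [-1, -1, -1, -1].
Row 1 of H: [1, -1, 1, -1].
Row 2 of H: [1, 1, -1, -1].
(H·H^T)[2][2] = Σ_j H[2][j]·H[2][j] = (1)² + (1)² + (-1)² + (-1)² = 1 + 1 + 1 + 1 = 4.
(H·H^T)[1][0] = Σ_j H[1][j]·H[0][j] = (1)·(-1) + (-1)·(-1) + (1)·(-1) + (-1)·(-1) = -1 + 1 + -1 + 1 = 0.
So rows 1 and 0 are orthogonal; the diagonal entry equals n = 4.

(2,2) entry = 4; (1,0) entry = 0.


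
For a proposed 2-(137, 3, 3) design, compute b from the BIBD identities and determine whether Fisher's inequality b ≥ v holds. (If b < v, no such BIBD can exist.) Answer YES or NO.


r = λ(v − 1)/(k − 1) = 3·136/2 = 204.
b = vr/k = 137·204/3 = 9316.
Fisher's inequality: b ≥ v ⇔ 9316 ≥ 137? YES.

YES


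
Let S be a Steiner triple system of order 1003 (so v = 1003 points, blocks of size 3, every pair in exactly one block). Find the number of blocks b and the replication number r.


An STS(v) is a 2-(v, 3, 1) BIBD: block size k = 3, λ = 1.
Replication: r(k − 1) = λ(v − 1) ⇒ r·2 = 1003 − 1 = 1002 ⇒ r = 501.
Block count: bk = vr ⇒ b·3 = 1003·501 = 502503 ⇒ b = 167501.
(Check via b = v(v − 1)/6 = 1003·1002/6 = 1005006/6 = 167501.)

r = 501, b = 167501.


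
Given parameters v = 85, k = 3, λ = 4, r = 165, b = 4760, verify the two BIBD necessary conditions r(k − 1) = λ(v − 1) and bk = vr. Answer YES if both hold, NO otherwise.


Condition (i): r(k − 1) = 165·2 = 330; λ(v − 1) = 4·84 = 336. Match? NO.
Condition (ii): bk = 4760·3 = 14280; vr = 85·165 = 14025. Match? NO.
Both conditions hold? NO.

NO


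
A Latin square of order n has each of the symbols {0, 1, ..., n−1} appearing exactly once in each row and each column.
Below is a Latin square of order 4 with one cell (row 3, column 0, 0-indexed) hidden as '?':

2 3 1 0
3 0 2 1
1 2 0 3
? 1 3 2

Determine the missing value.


Row 3 contains symbols [1, 2, 3] — missing [0].
Column 0 contains symbols [1, 2, 3] — missing [0].
The missing symbol must appear in both missing sets; intersection = [0].
Therefore the hidden value is 0.

Missing value = 0.


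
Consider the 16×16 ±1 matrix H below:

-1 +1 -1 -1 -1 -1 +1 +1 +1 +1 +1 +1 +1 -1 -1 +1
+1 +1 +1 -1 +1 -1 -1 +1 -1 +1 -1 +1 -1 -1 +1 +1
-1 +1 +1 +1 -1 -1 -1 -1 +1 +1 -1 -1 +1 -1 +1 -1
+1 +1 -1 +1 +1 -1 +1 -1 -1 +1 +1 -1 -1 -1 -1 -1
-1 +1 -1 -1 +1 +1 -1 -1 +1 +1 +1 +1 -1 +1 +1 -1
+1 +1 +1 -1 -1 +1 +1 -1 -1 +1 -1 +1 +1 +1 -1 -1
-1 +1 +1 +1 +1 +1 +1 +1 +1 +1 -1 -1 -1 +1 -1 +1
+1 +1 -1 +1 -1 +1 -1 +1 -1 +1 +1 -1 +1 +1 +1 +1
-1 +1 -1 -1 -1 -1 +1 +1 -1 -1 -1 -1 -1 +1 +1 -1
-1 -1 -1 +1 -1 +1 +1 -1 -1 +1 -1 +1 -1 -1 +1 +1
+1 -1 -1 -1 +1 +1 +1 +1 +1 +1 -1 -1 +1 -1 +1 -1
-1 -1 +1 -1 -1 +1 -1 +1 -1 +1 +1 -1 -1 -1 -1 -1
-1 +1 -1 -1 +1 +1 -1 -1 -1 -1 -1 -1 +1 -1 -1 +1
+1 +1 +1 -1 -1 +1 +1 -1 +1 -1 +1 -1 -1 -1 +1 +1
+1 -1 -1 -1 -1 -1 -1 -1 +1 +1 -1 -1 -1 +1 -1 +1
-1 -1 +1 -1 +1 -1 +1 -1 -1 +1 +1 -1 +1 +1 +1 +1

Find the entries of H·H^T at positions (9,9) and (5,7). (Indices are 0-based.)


Row 5 of H: [1, 1, 1, -1, -1, 1, 1, -1, -1, 1, -1, 1, 1, 1, -1, -1].
Row 7 of H: [1, 1, -1, 1, -1, 1, -1, 1, -1, 1, 1, -1, 1, 1, 1, 1].
Row 9 of H: [-1, -1, -1, 1, -1, 1, 1, -1, -1, 1, -1, 1, -1, -1, 1, 1].
(H·H^T)[9][9] = Σ_j H[9][j]·H[9][j] = (-1)² + (-1)² + (-1)² + (1)² + (-1)² + (1)² + (1)² + (-1)² + (-1)² + (1)² + (-1)² + (1)² + (-1)² + (-1)² + (1)² + (1)² = 1 + 1 + 1 + 1 + 1 + 1 + 1 + 1 + 1 + 1 + 1 + 1 + 1 + 1 + 1 + 1 = 16.
(H·H^T)[5][7] = Σ_j H[5][j]·H[7][j] = (1)·(1) + (1)·(1) + (1)·(-1) + (-1)·(1) + (-1)·(-1) + (1)·(1) + (1)·(-1) + (-1)·(1) + (-1)·(-1) + (1)·(1) + (-1)·(1) + (1)·(-1) + (1)·(1) + (1)·(1) + (-1)·(1) + (-1)·(1) = 1 + 1 + -1 + -1 + 1 + 1 + -1 + -1 + 1 + 1 + -1 + -1 + 1 + 1 + -1 + -1 = 0.
So rows 5 and 7 are orthogonal; the diagonal entry equals n = 16.

(9,9) entry = 16; (5,7) entry = 0.


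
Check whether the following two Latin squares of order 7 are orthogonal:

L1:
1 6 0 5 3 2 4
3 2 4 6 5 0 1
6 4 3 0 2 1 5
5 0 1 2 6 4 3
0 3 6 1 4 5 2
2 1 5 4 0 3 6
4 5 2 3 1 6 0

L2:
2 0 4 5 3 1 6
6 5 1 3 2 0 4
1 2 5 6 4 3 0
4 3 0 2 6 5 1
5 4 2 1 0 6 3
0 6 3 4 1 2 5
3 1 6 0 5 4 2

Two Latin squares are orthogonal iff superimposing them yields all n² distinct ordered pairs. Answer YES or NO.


Form the n² = 49 superimposed pairs (L1[i][j], L2[i][j]), row by row (rows and columns indexed from 0):
row 0: (1,2) (6,0) (0,4) (5,5) (3,3) (2,1) (4,6)
row 1: (3,6) (2,5) (4,1) (6,3) (5,2) (0,0) (1,4)
row 2: (6,1) (4,2) (3,5) (0,6) (2,4) (1,3) (5,0)
row 3: (5,4) (0,3) (1,0) (2,2) (6,6) (4,5) (3,1)
row 4: (0,5) (3,4) (6,2) (1,1) (4,0) (5,6) (2,3)
row 5: (2,0) (1,6) (5,3) (4,4) (0,1) (3,2) (6,5)
row 6: (4,3) (5,1) (2,6) (3,0) (1,5) (6,4) (0,2)
Orthogonality requires all 49 pairs distinct.
Check by first coordinate: for each symbol s of L1, list the L2 entries in the n cells where L1 = s; they must all differ.
  L1 = 0: L2 entries (in reading order) 4, 0, 6, 3, 5, 1, 2 — all 7 distinct ✓
  L1 = 1: L2 entries (in reading order) 2, 4, 3, 0, 1, 6, 5 — all 7 distinct ✓
  L1 = 2: L2 entries (in reading order) 1, 5, 4, 2, 3, 0, 6 — all 7 distinct ✓
  L1 = 3: L2 entries (in reading order) 3, 6, 5, 1, 4, 2, 0 — all 7 distinct ✓
  L1 = 4: L2 entries (in reading order) 6, 1, 2, 5, 0, 4, 3 — all 7 distinct ✓
  L1 = 5: L2 entries (in reading order) 5, 2, 0, 4, 6, 3, 1 — all 7 distinct ✓
  L1 = 6: L2 entries (in reading order) 0, 3, 1, 6, 2, 5, 4 — all 7 distinct ✓
Every symbol of L1 meets every symbol of L2 exactly once, so all 49 pairs are distinct (49 of 49).
Conclusion: YES.

YES


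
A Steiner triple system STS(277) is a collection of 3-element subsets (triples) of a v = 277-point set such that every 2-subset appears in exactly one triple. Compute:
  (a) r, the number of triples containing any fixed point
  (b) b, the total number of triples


An STS(v) is a 2-(v, 3, 1) BIBD: block size k = 3, λ = 1.
Replication: r(k − 1) = λ(v − 1) ⇒ r·2 = 277 − 1 = 276 ⇒ r = 138.
Block count: bk = vr ⇒ b·3 = 277·138 = 38226 ⇒ b = 12742.

r = 138, b = 12742.


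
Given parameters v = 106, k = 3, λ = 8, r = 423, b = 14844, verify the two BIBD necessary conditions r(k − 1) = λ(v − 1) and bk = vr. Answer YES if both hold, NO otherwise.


Condition (i): r(k − 1) = 423·2 = 846; λ(v − 1) = 8·105 = 840. Match? NO.
Condition (ii): bk = 14844·3 = 44532; vr = 106·423 = 44838. Match? NO.
Both conditions hold? NO.

NO


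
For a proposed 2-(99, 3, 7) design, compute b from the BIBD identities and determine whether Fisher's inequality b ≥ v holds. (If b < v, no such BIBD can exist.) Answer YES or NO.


b = λv(v − 1)/(k(k − 1)) = 7·99·98/(3·2) = 67914/6 = 11319.
Compare with v = 99: b ≥ v, so Fisher's inequality holds.

YES


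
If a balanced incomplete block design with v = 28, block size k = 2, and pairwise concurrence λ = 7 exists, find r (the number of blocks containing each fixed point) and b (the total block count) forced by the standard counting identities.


Any 2-(v, k, λ) BIBD satisfies two necessary conditions:
  (i)  Each point sits in r blocks, and counting incidences through any fixed point gives r(k − 1) = λ(v − 1), so r = λ(v − 1)/(k − 1).
  (ii) Total incidences bk = vr, so b = vr/k.
Step 1: r = λ(v − 1)/(k − 1) = 7·(28 − 1)/(2 − 1) = 7·27/1 = 189/1 = 189.
Step 2: b = vr/k = 28·189/2 = 5292/2 = 2646.
Check integrality: r = 189 ∈ Z ✓, b = 2646 ∈ Z ✓.
(These identities are necessary conditions: they determine r and b for any design with these parameters, but do not by themselves prove that one exists.)

r = 189, b = 2646.


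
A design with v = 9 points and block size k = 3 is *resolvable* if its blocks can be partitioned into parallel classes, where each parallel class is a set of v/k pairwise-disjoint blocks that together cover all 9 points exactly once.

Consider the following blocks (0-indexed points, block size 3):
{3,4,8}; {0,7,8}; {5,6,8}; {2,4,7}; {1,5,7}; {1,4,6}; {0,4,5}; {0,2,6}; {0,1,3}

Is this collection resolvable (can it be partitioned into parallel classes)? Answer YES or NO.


v = 9, block size k = 3, number of blocks = 9.
For resolvability, blocks must partition into parallel classes of size v/k = 3.
Total blocks must therefore be a multiple of 3: 9 = 3·3 + 0 ⇒ divisible ✓.
Consider block {0,7,8}. The only other block(s) in the collection disjoint from it are {1,4,6} — just 1 block(s). Any parallel class containing {0,7,8} would need 2 other blocks each disjoint from it, so no parallel class of size 3 can contain {0,7,8}.
Since every block must belong to some parallel class in a resolution, the collection cannot be partitioned into parallel classes.
Resolvable? NO.

NO


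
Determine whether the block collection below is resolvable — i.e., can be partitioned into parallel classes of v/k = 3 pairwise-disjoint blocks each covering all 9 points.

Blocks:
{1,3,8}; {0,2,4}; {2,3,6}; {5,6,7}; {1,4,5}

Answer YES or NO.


v = 9, block size k = 3, number of blocks = 5.
For resolvability, blocks must partition into parallel classes of size v/k = 3.
Total blocks must therefore be a multiple of 3: 5 = 3·1 + 2 ⇒ not divisible ✗.
Resolvable? NO.

NO


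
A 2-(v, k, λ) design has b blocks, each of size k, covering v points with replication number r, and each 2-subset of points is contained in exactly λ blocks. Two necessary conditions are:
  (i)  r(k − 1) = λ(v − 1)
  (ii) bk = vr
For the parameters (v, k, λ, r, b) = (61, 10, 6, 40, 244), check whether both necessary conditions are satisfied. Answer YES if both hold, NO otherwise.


Condition (i): r(k − 1) = 40·9 = 360; λ(v − 1) = 6·60 = 360. Match? YES.
Condition (ii): bk = 244·10 = 2440; vr = 61·40 = 2440. Match? YES.
Both conditions hold? YES.

YES


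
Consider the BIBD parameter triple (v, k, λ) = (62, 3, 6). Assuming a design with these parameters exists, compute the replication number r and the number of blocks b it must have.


Any 2-(v, k, λ) BIBD satisfies two necessary conditions:
  (i)  Each point sits in r blocks, and counting incidences through any fixed point gives r(k − 1) = λ(v − 1), so r = λ(v − 1)/(k − 1).
  (ii) Total incidences bk = vr, so b = vr/k.
Step 1: r = λ(v − 1)/(k − 1) = 6·(62 − 1)/(3 − 1) = 6·61/2 = 366/2 = 183.
Step 2: b = vr/k = 62·183/3 = 11346/3 = 3782.
Check integrality: r = 183 ∈ Z ✓, b = 3782 ∈ Z ✓.
(These identities are necessary conditions: they determine r and b for any design with these parameters, but do not by themselves prove that one exists.)

r = 183, b = 3782.


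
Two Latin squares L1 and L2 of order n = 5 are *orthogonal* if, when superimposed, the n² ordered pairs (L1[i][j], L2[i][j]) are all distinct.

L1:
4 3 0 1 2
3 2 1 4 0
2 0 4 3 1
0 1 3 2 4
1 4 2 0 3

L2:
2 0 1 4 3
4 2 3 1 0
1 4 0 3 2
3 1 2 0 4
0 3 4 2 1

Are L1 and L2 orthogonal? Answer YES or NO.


Form the n² = 25 superimposed pairs (L1[i][j], L2[i][j]), row by row (rows and columns indexed from 0):
row 0: (4,2) (3,0) (0,1) (1,4) (2,3)
row 1: (3,4) (2,2) (1,3) (4,1) (0,0)
row 2: (2,1) (0,4) (4,0) (3,3) (1,2)
row 3: (0,3) (1,1) (3,2) (2,0) (4,4)
row 4: (1,0) (4,3) (2,4) (0,2) (3,1)
Orthogonality requires all 25 pairs distinct.
Check by first coordinate: for each symbol s of L1, list the L2 entries in the n cells where L1 = s; they must all differ.
  L1 = 0: L2 entries (in reading order) 1, 0, 4, 3, 2 — all 5 distinct ✓
  L1 = 1: L2 entries (in reading order) 4, 3, 2, 1, 0 — all 5 distinct ✓
  L1 = 2: L2 entries (in reading order) 3, 2, 1, 0, 4 — all 5 distinct ✓
  L1 = 3: L2 entries (in reading order) 0, 4, 3, 2, 1 — all 5 distinct ✓
  L1 = 4: L2 entries (in reading order) 2, 1, 0, 4, 3 — all 5 distinct ✓
Every symbol of L1 meets every symbol of L2 exactly once, so all 25 pairs are distinct (25 of 25).
Conclusion: YES.

YES


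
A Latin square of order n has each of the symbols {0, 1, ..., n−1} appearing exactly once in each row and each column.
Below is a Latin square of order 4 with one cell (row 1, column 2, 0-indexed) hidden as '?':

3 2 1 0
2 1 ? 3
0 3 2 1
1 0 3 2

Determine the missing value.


Row 1 contains symbols [1, 2, 3] — missing [0].
Column 2 contains symbols [1, 2, 3] — missing [0].
The missing symbol must appear in both missing sets; intersection = [0].
Therefore the hidden value is 0.

Missing value = 0.


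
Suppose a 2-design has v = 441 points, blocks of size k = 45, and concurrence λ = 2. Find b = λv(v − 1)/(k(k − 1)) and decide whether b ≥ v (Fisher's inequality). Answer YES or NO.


r = λ(v − 1)/(k − 1) = 2·440/44 = 20.
b = vr/k = 441·20/45 = 196.
Fisher's inequality: b ≥ v ⇔ 196 ≥ 441? NO.

NO


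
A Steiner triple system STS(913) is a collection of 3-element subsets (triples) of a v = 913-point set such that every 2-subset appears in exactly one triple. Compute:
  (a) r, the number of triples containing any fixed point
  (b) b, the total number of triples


An STS(v) is a 2-(v, 3, 1) BIBD: block size k = 3, λ = 1.
Replication: r(k − 1) = λ(v − 1) ⇒ r·2 = 913 − 1 = 912 ⇒ r = 456.
Block count: b = v(v − 1)/6 = 913·912/6 = 832656/6 = 138776.

r = 456, b = 138776.


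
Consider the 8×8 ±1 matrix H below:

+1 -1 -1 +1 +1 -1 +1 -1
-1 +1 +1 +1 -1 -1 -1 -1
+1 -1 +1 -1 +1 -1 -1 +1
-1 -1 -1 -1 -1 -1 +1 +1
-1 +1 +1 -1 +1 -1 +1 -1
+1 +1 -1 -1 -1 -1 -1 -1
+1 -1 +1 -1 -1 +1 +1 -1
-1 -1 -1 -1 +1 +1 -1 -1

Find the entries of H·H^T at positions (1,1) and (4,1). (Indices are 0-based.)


Row 1 of H: [-1, 1, 1, 1, -1, -1, -1, -1].
Row 4 of H: [-1, 1, 1, -1, 1, -1, 1, -1].
(H·H^T)[1][1] = Σ_j H[1][j]·H[1][j] = (-1)² + (1)² + (1)² + (1)² + (-1)² + (-1)² + (-1)² + (-1)² = 1 + 1 + 1 + 1 + 1 + 1 + 1 + 1 = 8.
(H·H^T)[4][1] = Σ_j H[4][j]·H[1][j] = (-1)·(-1) + (1)·(1) + (1)·(1) + (-1)·(1) + (1)·(-1) + (-1)·(-1) + (1)·(-1) + (-1)·(-1) = 1 + 1 + 1 + -1 + -1 + 1 + -1 + 1 = 2.
Rows 4 and 1 are not orthogonal (dot product = 2 ≠ 0), so H is not a Hadamard matrix.

(1,1) entry = 8; (4,1) entry = 2.


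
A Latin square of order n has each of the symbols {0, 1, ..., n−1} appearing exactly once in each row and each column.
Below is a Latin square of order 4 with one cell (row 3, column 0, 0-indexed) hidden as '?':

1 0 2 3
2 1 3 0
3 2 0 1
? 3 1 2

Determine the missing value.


Row 3 contains symbols [1, 2, 3] — missing [0].
Column 0 contains symbols [1, 2, 3] — missing [0].
The missing symbol must appear in both missing sets; intersection = [0].
Therefore the hidden value is 0.

Missing value = 0.


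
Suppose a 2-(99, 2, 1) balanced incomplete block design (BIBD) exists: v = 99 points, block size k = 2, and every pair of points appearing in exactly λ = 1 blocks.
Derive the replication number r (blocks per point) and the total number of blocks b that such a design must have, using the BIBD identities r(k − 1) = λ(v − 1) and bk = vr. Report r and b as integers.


Any 2-(v, k, λ) BIBD satisfies two necessary conditions:
  (i)  Each point sits in r blocks, and counting incidences through any fixed point gives r(k − 1) = λ(v − 1), so r = λ(v − 1)/(k − 1).
  (ii) Total incidences bk = vr, so b = vr/k.
Step 1: r = λ(v − 1)/(k − 1) = 1·(99 − 1)/(2 − 1) = 1·98/1 = 98/1 = 98.
Step 2: b = vr/k = 99·98/2 = 9702/2 = 4851.
Check integrality: r = 98 ∈ Z ✓, b = 4851 ∈ Z ✓.
(These identities are necessary conditions: they determine r and b for any design with these parameters, but do not by themselves prove that one exists.)

r = 98, b = 4851.


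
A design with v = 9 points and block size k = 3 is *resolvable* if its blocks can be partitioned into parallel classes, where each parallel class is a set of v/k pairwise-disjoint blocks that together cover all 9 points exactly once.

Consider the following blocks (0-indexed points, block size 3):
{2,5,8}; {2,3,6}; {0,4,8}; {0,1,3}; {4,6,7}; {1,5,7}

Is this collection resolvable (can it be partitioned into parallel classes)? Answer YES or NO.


v = 9, block size k = 3, number of blocks = 6.
For resolvability, blocks must partition into parallel classes of size v/k = 3.
Total blocks must therefore be a multiple of 3: 6 = 3·2 + 0 ⇒ divisible ✓.
Greedy packing gives 2 candidate class(es). Each should be a full parallel class (size 3, covers all 9 points).
  Class 1 (3 blocks): {2,5,8}; {0,1,3}; {4,6,7}. Points covered: [0, 1, 2, 3, 4, 5, 6, 7, 8].
  Class 2 (3 blocks): {2,3,6}; {0,4,8}; {1,5,7}. Points covered: [0, 1, 2, 3, 4, 5, 6, 7, 8].
All classes full (size 3)? YES. All classes cover every point? YES.
Resolvable? YES.

YES


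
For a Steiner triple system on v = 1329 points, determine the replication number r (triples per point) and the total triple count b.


An STS(v) is a 2-(v, 3, 1) BIBD: block size k = 3, λ = 1.
Replication: r(k − 1) = λ(v − 1) ⇒ r·2 = 1329 − 1 = 1328 ⇒ r = 664.
Block count: bk = vr ⇒ b·3 = 1329·664 = 882456 ⇒ b = 294152.
(Check via b = v(v − 1)/6 = 1329·1328/6 = 1764912/6 = 294152.)

r = 664, b = 294152.


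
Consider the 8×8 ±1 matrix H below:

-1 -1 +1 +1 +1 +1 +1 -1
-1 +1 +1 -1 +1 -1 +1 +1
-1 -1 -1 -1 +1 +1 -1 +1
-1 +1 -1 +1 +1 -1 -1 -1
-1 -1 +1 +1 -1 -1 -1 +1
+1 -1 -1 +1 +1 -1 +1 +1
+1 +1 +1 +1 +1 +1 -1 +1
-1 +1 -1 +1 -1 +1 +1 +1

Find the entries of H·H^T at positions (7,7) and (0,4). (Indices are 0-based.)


Row 0 of H: [-1, -1, 1, 1, 1, 1, 1, -1].
Row 4 of H: [-1, -1, 1, 1, -1, -1, -1, 1].
Row 7 of H: [-1, 1, -1, 1, -1, 1, 1, 1].
(H·H^T)[7][7] = Σ_j H[7][j]·H[7][j] = (-1)² + (1)² + (-1)² + (1)² + (-1)² + (1)² + (1)² + (1)² = 1 + 1 + 1 + 1 + 1 + 1 + 1 + 1 = 8.
(H·H^T)[0][4] = Σ_j H[0][j]·H[4][j] = (-1)·(-1) + (-1)·(-1) + (1)·(1) + (1)·(1) + (1)·(-1) + (1)·(-1) + (1)·(-1) + (-1)·(1) = 1 + 1 + 1 + 1 + -1 + -1 + -1 + -1 = 0.
So rows 0 and 4 are orthogonal; the diagonal entry equals n = 8.

(7,7) entry = 8; (0,4) entry = 0.


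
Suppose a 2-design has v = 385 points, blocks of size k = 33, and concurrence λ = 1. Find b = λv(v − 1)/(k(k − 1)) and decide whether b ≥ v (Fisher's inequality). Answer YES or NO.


r = λ(v − 1)/(k − 1) = 1·384/32 = 12.
b = vr/k = 385·12/33 = 140.
Fisher's inequality: b ≥ v ⇔ 140 ≥ 385? NO.

NO


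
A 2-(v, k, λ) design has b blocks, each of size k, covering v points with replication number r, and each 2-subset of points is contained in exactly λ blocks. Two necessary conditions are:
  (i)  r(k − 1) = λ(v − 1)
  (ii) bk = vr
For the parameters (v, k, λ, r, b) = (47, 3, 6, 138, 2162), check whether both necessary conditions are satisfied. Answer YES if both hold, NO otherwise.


Condition (i): r(k − 1) = 138·2 = 276; λ(v − 1) = 6·46 = 276. Match? YES.
Condition (ii): bk = 2162·3 = 6486; vr = 47·138 = 6486. Match? YES.
Both conditions hold? YES.

YES


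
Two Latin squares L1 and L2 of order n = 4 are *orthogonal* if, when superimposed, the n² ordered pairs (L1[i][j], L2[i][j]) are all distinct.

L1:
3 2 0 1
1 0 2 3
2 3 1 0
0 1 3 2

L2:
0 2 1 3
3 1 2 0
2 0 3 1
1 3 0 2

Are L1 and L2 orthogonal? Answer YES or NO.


Form the n² = 16 superimposed pairs (L1[i][j], L2[i][j]), row by row (rows and columns indexed from 0):
row 0: (3,0) (2,2) (0,1) (1,3)
row 1: (1,3) (0,1) (2,2) (3,0)
row 2: (2,2) (3,0) (1,3) (0,1)
row 3: (0,1) (1,3) (3,0) (2,2)
Orthogonality requires all 16 pairs distinct.
But the pair (1,3) repeats: cell (0,3) has L1 = 1, L2 = 3, and cell (1,0) has L1 = 1, L2 = 3.
A repeated pair means some other pair never occurs (only 4 distinct pairs out of 16), so the squares are not orthogonal.
Conclusion: NO.

NO


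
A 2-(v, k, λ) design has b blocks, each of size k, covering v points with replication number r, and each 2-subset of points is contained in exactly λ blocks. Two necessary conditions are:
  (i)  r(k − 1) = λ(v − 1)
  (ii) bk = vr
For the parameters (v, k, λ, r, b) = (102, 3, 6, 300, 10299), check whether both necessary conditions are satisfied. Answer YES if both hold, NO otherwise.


Condition (i): r(k − 1) = 300·2 = 600; λ(v − 1) = 6·101 = 606. Match? NO.
Condition (ii): bk = 10299·3 = 30897; vr = 102·300 = 30600. Match? NO.
Both conditions hold? NO.

NO


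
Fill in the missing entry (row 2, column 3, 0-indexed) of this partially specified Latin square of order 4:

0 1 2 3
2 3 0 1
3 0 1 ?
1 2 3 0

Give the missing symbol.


Row 2 contains symbols [0, 1, 3] — missing [2].
Column 3 contains symbols [0, 1, 3] — missing [2].
The missing symbol must appear in both missing sets; intersection = [2].
Therefore the hidden value is 2.

Missing value = 2.


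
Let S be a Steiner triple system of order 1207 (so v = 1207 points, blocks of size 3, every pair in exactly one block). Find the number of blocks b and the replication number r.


An STS(v) is a 2-(v, 3, 1) BIBD: block size k = 3, λ = 1.
Replication: r(k − 1) = λ(v − 1) ⇒ r·2 = 1207 − 1 = 1206 ⇒ r = 603.
Block count: bk = vr ⇒ b·3 = 1207·603 = 727821 ⇒ b = 242607.

r = 603, b = 242607.


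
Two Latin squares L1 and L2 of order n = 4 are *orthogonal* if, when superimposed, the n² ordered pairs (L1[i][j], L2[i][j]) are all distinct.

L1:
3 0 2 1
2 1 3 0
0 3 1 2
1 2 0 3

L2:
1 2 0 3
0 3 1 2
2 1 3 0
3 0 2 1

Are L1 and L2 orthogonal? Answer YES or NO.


Form the n² = 16 superimposed pairs (L1[i][j], L2[i][j]), row by row (rows and columns indexed from 0):
row 0: (3,1) (0,2) (2,0) (1,3)
row 1: (2,0) (1,3) (3,1) (0,2)
row 2: (0,2) (3,1) (1,3) (2,0)
row 3: (1,3) (2,0) (0,2) (3,1)
Orthogonality requires all 16 pairs distinct.
But the pair (2,0) repeats: cell (0,2) has L1 = 2, L2 = 0, and cell (1,0) has L1 = 2, L2 = 0.
A repeated pair means some other pair never occurs (only 4 distinct pairs out of 16), so the squares are not orthogonal.
Conclusion: NO.

NO


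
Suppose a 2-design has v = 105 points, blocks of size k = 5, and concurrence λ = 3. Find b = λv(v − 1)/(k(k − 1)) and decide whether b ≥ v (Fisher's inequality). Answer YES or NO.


r = λ(v − 1)/(k − 1) = 3·104/4 = 78.
b = vr/k = 105·78/5 = 1638.
Fisher's inequality: b ≥ v ⇔ 1638 ≥ 105? YES.

YES


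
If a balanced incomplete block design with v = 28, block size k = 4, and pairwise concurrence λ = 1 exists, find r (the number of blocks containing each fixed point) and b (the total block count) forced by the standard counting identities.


Any 2-(v, k, λ) BIBD satisfies two necessary conditions:
  (i)  Each point sits in r blocks, and counting incidences through any fixed point gives r(k − 1) = λ(v − 1), so r = λ(v − 1)/(k − 1).
  (ii) Total incidences bk = vr, so b = vr/k.
Step 1: r = λ(v − 1)/(k − 1) = 1·(28 − 1)/(4 − 1) = 1·27/3 = 27/3 = 9.
Step 2: b = vr/k = 28·9/4 = 252/4 = 63.
Check integrality: r = 9 ∈ Z ✓, b = 63 ∈ Z ✓.
(These identities are necessary conditions: they determine r and b for any design with these parameters, but do not by themselves prove that one exists.)

r = 9, b = 63.


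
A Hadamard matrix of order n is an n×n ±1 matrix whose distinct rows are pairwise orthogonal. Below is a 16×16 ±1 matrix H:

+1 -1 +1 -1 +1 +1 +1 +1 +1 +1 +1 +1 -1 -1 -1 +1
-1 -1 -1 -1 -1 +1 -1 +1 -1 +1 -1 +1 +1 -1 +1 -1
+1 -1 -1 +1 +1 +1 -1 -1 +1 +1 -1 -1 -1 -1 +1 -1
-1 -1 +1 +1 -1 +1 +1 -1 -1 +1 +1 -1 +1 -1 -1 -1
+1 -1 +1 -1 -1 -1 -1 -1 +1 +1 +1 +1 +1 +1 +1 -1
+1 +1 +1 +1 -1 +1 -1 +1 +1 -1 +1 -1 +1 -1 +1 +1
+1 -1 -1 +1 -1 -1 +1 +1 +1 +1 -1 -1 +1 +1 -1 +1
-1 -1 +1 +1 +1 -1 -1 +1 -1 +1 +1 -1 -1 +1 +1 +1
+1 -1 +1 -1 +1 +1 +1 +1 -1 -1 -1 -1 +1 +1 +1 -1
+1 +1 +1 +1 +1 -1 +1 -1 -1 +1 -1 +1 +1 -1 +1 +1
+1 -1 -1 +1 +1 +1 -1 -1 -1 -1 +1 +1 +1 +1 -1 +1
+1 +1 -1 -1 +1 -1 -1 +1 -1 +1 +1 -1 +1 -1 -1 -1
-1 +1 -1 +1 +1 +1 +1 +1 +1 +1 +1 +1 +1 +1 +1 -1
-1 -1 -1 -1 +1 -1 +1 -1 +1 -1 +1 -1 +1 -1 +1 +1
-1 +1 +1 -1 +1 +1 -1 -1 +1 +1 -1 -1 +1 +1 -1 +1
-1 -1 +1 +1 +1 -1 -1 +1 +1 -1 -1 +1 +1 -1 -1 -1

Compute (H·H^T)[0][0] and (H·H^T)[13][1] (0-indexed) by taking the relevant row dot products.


Row 0 of H: [1, -1, 1, -1, 1, 1, 1, 1, 1, 1, 1, 1, -1, -1, -1, 1].
Row 1 of H: [-1, -1, -1, -1, -1, 1, -1, 1, -1, 1, -1, 1, 1, -1, 1, -1].
Row 13 of H: [-1, -1, -1, -1, 1, -1, 1, -1, 1, -1, 1, -1, 1, -1, 1, 1].
(H·H^T)[0][0] = Σ_j H[0][j]·H[0][j] = (1)² + (-1)² + (1)² + (-1)² + (1)² + (1)² + (1)² + (1)² + (1)² + (1)² + (1)² + (1)² + (-1)² + (-1)² + (-1)² + (1)² = 1 + 1 + 1 + 1 + 1 + 1 + 1 + 1 + 1 + 1 + 1 + 1 + 1 + 1 + 1 + 1 = 16.
(H·H^T)[13][1] = Σ_j H[13][j]·H[1][j] = (-1)·(-1) + (-1)·(-1) + (-1)·(-1) + (-1)·(-1) + (1)·(-1) + (-1)·(1) + (1)·(-1) + (-1)·(1) + (1)·(-1) + (-1)·(1) + (1)·(-1) + (-1)·(1) + (1)·(1) + (-1)·(-1) + (1)·(1) + (1)·(-1) = 1 + 1 + 1 + 1 + -1 + -1 + -1 + -1 + -1 + -1 + -1 + -1 + 1 + 1 + 1 + -1 = -2.
Rows 13 and 1 are not orthogonal (dot product = -2 ≠ 0), so H is not a Hadamard matrix.

(0,0) entry = 16; (13,1) entry = -2.


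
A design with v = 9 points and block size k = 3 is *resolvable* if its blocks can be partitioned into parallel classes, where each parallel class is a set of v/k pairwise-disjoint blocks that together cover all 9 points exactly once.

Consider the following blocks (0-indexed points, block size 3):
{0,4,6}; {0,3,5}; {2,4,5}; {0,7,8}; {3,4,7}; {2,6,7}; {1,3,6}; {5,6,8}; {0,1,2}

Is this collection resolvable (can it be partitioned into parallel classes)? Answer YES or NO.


v = 9, block size k = 3, number of blocks = 9.
For resolvability, blocks must partition into parallel classes of size v/k = 3.
Total blocks must therefore be a multiple of 3: 9 = 3·3 + 0 ⇒ divisible ✓.
Consider block {0,4,6}. It intersects every other block in the collection, so no parallel class of size 3 can contain it.
Since every block must belong to some parallel class in a resolution, the collection cannot be partitioned into parallel classes.
Resolvable? NO.

NO
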